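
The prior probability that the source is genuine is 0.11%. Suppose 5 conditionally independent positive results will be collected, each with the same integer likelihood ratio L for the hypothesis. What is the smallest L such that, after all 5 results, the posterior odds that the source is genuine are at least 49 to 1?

Prior odds = 0.0011/0.9989 = 11/9989.
Target odds = 49.
Need L⁵ ≥ 49 ÷ (11/9989) = 489461/11.
8⁵ = 32768 < 489461/11 ≤ 59049 = 9⁵, so L = 9.

9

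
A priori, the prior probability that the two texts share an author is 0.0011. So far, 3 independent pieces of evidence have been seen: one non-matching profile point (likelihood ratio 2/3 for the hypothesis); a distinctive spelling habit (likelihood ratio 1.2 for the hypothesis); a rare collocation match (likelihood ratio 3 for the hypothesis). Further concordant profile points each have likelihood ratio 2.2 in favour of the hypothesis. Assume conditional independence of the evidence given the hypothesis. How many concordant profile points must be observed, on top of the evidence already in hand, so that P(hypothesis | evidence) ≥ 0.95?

Prior odds = 0.0011/0.9989 = 11/9989.
Combined Bayes factor of the evidence already in hand = (2/3) × 1.2 × 3 = 2.4.
Odds after that evidence = (11/9989) × 2.4 = 132/49945.
Target odds = 0.95/0.05 = 19.
Need 2.2ⁿ ≥ 19 ÷ (132/49945) = 948955/132.
2.2¹¹ ≈5843.18 falls short of 948955/132 but 2.2¹² ≈12855 reaches it, so n = 12.

12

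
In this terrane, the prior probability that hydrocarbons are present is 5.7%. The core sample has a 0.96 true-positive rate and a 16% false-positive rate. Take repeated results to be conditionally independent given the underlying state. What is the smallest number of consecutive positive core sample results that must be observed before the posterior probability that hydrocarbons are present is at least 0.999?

Prior odds: 0.057 ÷ 0.943 = 57/943.
Likelihood ratio of a positive result = 0.96/0.16 = 6.
Target posterior odds = 0.999/0.001 = 999.
Need (57/943) × 6ⁿ ≥ 999, i.e. 6ⁿ ≥ 314019/19.
6⁵ = 7776 falls short of 314019/19 but 6⁶ = 46656 reaches it, so n = 6.

6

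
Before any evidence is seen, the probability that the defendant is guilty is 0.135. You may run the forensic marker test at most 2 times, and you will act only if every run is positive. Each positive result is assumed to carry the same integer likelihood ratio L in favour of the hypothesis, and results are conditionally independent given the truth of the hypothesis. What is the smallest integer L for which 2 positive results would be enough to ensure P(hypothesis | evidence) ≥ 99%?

Prior odds = 0.135/0.865 = 27/173.
Target odds = 0.99/0.01 = 99.
Need L² ≥ 99 ÷ (27/173) = 1903/3.
25² = 625 < 1903/3 ≤ 676 = 26², so L = 26.

26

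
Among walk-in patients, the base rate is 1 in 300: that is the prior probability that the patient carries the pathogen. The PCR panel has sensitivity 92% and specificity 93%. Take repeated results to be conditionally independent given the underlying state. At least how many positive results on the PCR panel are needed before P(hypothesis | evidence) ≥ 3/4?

3

Prior odds = (1/300)/(299/300) = 1/299.
False-positive rate = 1 − 0.93 = 0.07; likelihood ratio of a positive = 0.92/0.07 = 92/7.
Target posterior odds = 0.75/0.25 = 3.
Require (92/7)ⁿ ≥ 3 ÷ (1/299) = 897.
(92/7)² = 8464/49 falls short of 897 but (92/7)³ = 778688/343 reaches it, so n = 3.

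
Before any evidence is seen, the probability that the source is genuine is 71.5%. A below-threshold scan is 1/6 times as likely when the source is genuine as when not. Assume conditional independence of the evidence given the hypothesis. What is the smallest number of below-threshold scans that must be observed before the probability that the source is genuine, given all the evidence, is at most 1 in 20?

3

Prior odds: 0.715 ÷ 0.285 = 143/57.
Likelihood ratio per below-threshold scan = 1/6.
Target posterior odds = 0.05/0.95 = 1/19.
Require (1/6)ⁿ ≤ 1/19 ÷ (143/57) = 3/143.
(1/6)² = 1/36 is still above 3/143 but (1/6)³ = 1/216 is at or below it, so n = 3.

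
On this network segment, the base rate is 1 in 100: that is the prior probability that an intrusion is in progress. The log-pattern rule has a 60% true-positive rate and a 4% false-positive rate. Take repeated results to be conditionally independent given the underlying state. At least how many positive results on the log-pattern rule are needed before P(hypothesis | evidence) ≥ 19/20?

3

Prior odds = 0.01/0.99 = 1/99.
Likelihood ratio of a positive result = 0.6/0.04 = 15.
Target posterior odds = 0.95/0.05 = 19.
Require 15ⁿ ≥ 19 ÷ (1/99) = 1881.
15² = 225 falls short of 1881 but 15³ = 3375 reaches it, so n = 3.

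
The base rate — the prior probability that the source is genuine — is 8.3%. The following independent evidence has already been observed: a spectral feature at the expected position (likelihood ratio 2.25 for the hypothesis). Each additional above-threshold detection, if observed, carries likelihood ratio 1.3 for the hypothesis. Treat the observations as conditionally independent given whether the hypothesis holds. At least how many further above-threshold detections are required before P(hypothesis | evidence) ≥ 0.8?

12

Prior odds = 0.083/0.917 = 83/917.
Bayes factor of the evidence already in hand = 2.25.
Odds after that evidence = (83/917) × 2.25 = 747/3668.
Target odds = 0.8/0.2 = 4.
Need 1.3ⁿ ≥ 4 ÷ (747/3668) = 14672/747.
1.3¹¹ ≈17.9216 falls short of 14672/747 but 1.3¹² ≈23.2981 reaches it, so n = 12.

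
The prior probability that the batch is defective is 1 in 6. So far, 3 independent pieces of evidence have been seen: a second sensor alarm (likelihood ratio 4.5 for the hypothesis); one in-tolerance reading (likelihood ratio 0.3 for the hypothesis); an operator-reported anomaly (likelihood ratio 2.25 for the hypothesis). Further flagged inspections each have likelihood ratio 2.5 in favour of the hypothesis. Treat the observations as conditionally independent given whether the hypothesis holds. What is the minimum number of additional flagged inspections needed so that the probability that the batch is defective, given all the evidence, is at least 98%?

Prior odds = (1/6)/(5/6) = 0.2.
Combined Bayes factor of the evidence already in hand = 4.5 × 0.3 × 2.25 = 3.0375.
Odds after that evidence = 0.2 × 3.0375 = 0.6075.
Target odds = 0.98/0.02 = 49.
Need 2.5ⁿ ≥ 49 ÷ 0.6075 = 19600/243.
2.5⁴ = 39.0625 falls short of 19600/243 but 2.5⁵ = 97.65625 reaches it, so n = 5.

5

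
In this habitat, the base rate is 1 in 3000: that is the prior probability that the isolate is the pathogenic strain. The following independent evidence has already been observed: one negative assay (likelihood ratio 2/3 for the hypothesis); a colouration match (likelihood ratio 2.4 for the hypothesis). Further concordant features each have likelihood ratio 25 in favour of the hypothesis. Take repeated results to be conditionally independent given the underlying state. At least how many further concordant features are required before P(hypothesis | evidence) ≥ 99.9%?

5

Prior odds = (1/3000)/(2999/3000) = 1/2999.
Combined Bayes factor of the evidence already in hand = (2/3) × 2.4 = 1.6.
Odds after that evidence = (1/2999) × 1.6 = 8/14995.
Target odds = 0.999/0.001 = 999.
Need 25ⁿ ≥ 999 ÷ (8/14995) = 1872500.625.
25⁴ = 390625 falls short of 1872500.625 but 25⁵ = 9765625 reaches it, so n = 5.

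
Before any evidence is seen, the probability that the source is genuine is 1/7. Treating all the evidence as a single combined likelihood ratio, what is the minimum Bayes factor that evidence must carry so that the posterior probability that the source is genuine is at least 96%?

Prior odds = (1/7)/(6/7) = 1/6.
Target odds = 0.96/0.04 = 24.
Required Bayes factor = 24 ÷ (1/6) = 144.

144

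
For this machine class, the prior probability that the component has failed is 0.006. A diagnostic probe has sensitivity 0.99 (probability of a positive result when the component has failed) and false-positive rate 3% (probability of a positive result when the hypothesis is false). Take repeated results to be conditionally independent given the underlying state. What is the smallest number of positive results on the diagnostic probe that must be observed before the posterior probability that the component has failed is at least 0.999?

Prior odds = 0.006/0.994 = 3/497.
Likelihood ratio of a positive result = 0.99/0.03 = 33.
Target posterior odds = 0.999/0.001 = 999.
Require 33ⁿ ≥ 999 ÷ (3/497) = 165501.
33³ = 35937 falls short of 165501 but 33⁴ = 1185921 reaches it, so n = 4.

4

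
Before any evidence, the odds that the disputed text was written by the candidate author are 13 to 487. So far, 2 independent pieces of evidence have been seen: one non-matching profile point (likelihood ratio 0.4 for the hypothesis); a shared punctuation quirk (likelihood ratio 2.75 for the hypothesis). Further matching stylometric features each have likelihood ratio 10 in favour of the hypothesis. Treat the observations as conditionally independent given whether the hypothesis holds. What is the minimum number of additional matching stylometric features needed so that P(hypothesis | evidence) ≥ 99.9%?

5

Prior odds = 13/487.
Combined Bayes factor of the evidence already in hand = 0.4 × 2.75 = 1.1.
Odds after that evidence = (13/487) × 1.1 = 143/4870.
Target odds = 0.999/0.001 = 999.
Need 10ⁿ ≥ 999 ÷ (143/4870) = 4865130/143.
10⁴ = 10000 falls short of 4865130/143 but 10⁵ = 100000 reaches it, so n = 5.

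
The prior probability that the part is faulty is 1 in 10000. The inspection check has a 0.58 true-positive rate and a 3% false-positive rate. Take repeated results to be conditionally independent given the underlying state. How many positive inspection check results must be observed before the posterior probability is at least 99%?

Prior odds = 0.0001/0.9999 = 1/9999.
Likelihood ratio of a positive result = 0.58/0.03 = 58/3.
Target posterior odds = 0.99/0.01 = 99.
Need (1/9999) × (58/3)ⁿ ≥ 99, i.e. (58/3)ⁿ ≥ 989901.
(58/3)⁴ = 11316496/81 falls short of 989901 but (58/3)⁵ = 656356768/243 reaches it, so n = 5.

5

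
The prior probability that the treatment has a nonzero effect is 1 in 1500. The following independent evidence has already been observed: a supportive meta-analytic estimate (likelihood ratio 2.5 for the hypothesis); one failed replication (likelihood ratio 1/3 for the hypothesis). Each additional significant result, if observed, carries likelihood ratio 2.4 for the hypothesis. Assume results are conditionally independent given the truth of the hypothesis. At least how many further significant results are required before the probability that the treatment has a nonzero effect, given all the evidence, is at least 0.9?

12

Prior odds = (1/1500)/(1499/1500) = 1/1499.
Combined Bayes factor of the evidence already in hand = 2.5 × (1/3) = 5/6.
Odds after that evidence = (1/1499) × 5/6 = 5/8994.
Target odds = 0.9/0.1 = 9.
Need 2.4ⁿ ≥ 9 ÷ (5/8994) = 16189.2.
2.4¹¹ ≈15216.8 falls short of 16189.2 but 2.4¹² ≈36520.3 reaches it, so n = 12.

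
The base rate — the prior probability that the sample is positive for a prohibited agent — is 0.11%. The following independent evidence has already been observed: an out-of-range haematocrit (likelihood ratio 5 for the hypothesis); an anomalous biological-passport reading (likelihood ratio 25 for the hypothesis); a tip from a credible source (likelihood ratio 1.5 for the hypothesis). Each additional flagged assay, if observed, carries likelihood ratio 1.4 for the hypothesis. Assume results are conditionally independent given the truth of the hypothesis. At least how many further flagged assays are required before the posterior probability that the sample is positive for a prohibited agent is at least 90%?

Prior odds = 0.0011/0.9989 = 11/9989.
Combined Bayes factor of the evidence already in hand = 5 × 25 × 1.5 = 187.5.
Odds after that evidence = (11/9989) × 187.5 = 4125/19978.
Target odds = 0.9/0.1 = 9.
Need 1.4ⁿ ≥ 9 ÷ (4125/19978) = 59934/1375.
1.4¹¹ ≈40.4957 falls short of 59934/1375 but 1.4¹² ≈56.6939 reaches it, so n = 12.

12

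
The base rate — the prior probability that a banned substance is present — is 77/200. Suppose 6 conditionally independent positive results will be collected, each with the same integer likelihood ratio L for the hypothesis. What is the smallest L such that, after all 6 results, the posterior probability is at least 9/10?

2

Prior odds = 0.385/0.615 = 77/123.
Target odds = 0.9/0.1 = 9.
Need L⁶ ≥ 9 ÷ (77/123) = 1107/77.
1⁶ = 1 < 1107/77 ≤ 64 = 2⁶, so L = 2.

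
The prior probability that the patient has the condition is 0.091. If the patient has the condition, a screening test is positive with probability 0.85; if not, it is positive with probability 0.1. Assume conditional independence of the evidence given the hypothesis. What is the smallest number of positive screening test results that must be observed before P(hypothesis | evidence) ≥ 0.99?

Prior odds = 0.091/0.909 = 91/909.
Likelihood ratio of a positive = 0.85/0.1 = 8.5.
Target posterior odds = 0.99/0.01 = 99.
Require 8.5ⁿ ≥ 99 ÷ (91/909) = 89991/91.
8.5³ = 614.125 falls short of 89991/91 but 8.5⁴ = 5220.0625 reaches it, so n = 4.

4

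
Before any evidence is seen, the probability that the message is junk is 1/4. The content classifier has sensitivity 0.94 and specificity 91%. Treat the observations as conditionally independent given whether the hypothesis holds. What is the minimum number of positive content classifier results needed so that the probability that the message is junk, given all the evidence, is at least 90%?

Prior odds: 0.25 ÷ 0.75 = 1/3.
False-positive rate = 1 − 0.91 = 0.09; likelihood ratio of a positive = 0.94/0.09 = 94/9.
Target odds: 0.9 ÷ 0.1 = 9.
Need (1/3) × (94/9)ⁿ ≥ 9, i.e. (94/9)ⁿ ≥ 27.
(94/9)¹ = 94/9 falls short of 27 but (94/9)² = 8836/81 reaches it, so n = 2.

2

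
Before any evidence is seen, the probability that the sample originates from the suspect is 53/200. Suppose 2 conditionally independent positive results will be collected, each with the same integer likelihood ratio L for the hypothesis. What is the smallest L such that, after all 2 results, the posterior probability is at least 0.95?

8

Prior odds = 0.265/0.735 = 53/147.
Target odds = 0.95/0.05 = 19.
Need L² ≥ 19 ÷ (53/147) = 2793/53.
7² = 49 < 2793/53 ≤ 64 = 8², so L = 8.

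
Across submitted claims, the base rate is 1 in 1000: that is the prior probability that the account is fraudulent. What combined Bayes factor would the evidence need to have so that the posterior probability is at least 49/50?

Prior odds = 0.001/0.999 = 1/999.
Target odds = 0.98/0.02 = 49.
Required Bayes factor = 49 ÷ (1/999) = 48951.

48951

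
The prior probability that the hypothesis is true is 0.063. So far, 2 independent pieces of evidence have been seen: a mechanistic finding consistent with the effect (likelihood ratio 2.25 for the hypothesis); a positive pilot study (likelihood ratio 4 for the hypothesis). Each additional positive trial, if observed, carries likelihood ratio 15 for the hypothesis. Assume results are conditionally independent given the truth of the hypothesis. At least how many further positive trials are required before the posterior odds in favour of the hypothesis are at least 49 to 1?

Prior odds = 0.063/0.937 = 63/937.
Combined Bayes factor of the evidence already in hand = 2.25 × 4 = 9.
Odds after that evidence = (63/937) × 9 = 567/937.
Target odds = 49.
Need 15ⁿ ≥ 49 ÷ (567/937) = 6559/81.
15¹ = 15 falls short of 6559/81 but 15² = 225 reaches it, so n = 2.

2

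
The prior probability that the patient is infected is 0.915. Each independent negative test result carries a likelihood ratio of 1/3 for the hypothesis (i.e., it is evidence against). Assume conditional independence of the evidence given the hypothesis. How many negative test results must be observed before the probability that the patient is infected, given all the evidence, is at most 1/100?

7

Prior odds: 0.915 ÷ 0.085 = 183/17.
Likelihood ratio per negative test result = 1/3.
Target posterior odds = 0.01/0.99 = 1/99.
Require (1/3)ⁿ ≤ 1/99 ÷ (183/17) = 17/18117.
(1/3)⁶ = 1/729 is still above 17/18117 but (1/3)⁷ = 1/2187 is at or below it, so n = 7.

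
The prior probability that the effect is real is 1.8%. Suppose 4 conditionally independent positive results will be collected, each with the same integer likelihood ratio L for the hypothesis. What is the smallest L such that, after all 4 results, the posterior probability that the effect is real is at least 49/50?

Prior odds = 0.018/0.982 = 9/491.
Target odds = 0.98/0.02 = 49.
Need L⁴ ≥ 49 ÷ (9/491) = 24059/9.
7⁴ = 2401 < 24059/9 ≤ 4096 = 8⁴, so L = 8.

8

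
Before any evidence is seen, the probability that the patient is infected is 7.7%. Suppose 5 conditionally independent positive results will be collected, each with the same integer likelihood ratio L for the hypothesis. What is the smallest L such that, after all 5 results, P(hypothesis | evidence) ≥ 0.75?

Prior odds = 0.077/0.923 = 77/923.
Target odds = 0.75/0.25 = 3.
Need L⁵ ≥ 3 ÷ (77/923) = 2769/77.
2⁵ = 32 < 2769/77 ≤ 243 = 3⁵, so L = 3.

3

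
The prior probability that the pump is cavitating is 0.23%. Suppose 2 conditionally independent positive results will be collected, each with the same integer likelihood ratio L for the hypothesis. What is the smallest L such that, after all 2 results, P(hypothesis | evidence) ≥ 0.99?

208

Prior odds = 0.0023/0.9977 = 23/9977.
Target odds = 0.99/0.01 = 99.
Need L² ≥ 99 ÷ (23/9977) = 987723/23.
207² = 42849 < 987723/23 ≤ 43264 = 208², so L = 208.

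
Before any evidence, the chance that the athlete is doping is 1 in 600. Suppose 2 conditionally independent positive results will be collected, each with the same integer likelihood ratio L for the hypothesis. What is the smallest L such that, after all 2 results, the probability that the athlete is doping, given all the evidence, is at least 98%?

Prior odds = (1/600)/(599/600) = 1/599.
Target odds = 0.98/0.02 = 49.
Need L² ≥ 49 ÷ (1/599) = 29351.
171² = 29241 < 29351 ≤ 29584 = 172², so L = 172.

172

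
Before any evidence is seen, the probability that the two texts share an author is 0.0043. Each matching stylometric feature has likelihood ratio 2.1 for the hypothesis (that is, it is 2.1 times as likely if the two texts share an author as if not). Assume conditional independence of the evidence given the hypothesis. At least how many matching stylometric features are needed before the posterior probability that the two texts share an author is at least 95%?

12

Prior odds: 0.0043 ÷ 0.9957 = 43/9957.
Likelihood ratio per matching stylometric feature = 2.1.
Target odds: 0.95 ÷ 0.05 = 19.
Need (43/9957) × 2.1ⁿ ≥ 19, i.e. 2.1ⁿ ≥ 189183/43.
2.1¹¹ ≈3502.78 falls short of 189183/43 but 2.1¹² ≈7355.83 reaches it, so n = 12.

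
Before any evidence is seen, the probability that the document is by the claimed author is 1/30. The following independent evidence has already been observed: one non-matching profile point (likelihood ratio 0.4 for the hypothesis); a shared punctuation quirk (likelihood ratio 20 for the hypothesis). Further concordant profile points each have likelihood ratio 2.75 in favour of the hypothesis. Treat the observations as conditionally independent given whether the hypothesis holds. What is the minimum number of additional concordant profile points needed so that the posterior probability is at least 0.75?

3

Prior odds = (1/30)/(29/30) = 1/29.
Combined Bayes factor of the evidence already in hand = 0.4 × 20 = 8.
Odds after that evidence = (1/29) × 8 = 8/29.
Target odds = 0.75/0.25 = 3.
Need 2.75ⁿ ≥ 3 ÷ (8/29) = 10.875.
2.75² = 7.5625 falls short of 10.875 but 2.75³ = 20.796875 reaches it, so n = 3.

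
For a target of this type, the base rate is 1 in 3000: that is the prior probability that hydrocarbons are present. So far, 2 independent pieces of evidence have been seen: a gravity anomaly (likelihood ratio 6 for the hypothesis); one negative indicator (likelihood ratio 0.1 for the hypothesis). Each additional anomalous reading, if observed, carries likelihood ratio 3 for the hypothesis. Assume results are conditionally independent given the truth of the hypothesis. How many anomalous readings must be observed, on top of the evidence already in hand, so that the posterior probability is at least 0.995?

Prior odds = (1/3000)/(2999/3000) = 1/2999.
Combined Bayes factor of the evidence already in hand = 6 × 0.1 = 0.6.
Odds after that evidence = (1/2999) × 0.6 = 3/14995.
Target odds = 0.995/0.005 = 199.
Need 3ⁿ ≥ 199 ÷ (3/14995) = 2984005/3.
3¹² = 531441 falls short of 2984005/3 but 3¹³ = 1594323 reaches it, so n = 13.

13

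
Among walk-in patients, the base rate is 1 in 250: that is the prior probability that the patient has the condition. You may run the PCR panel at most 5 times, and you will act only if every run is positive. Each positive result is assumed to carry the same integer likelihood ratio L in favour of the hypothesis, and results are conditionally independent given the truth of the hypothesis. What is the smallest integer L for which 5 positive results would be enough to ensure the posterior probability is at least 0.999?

12

Prior odds = 0.004/0.996 = 1/249.
Target odds = 0.999/0.001 = 999.
Need L⁵ ≥ 999 ÷ (1/249) = 248751.
11⁵ = 161051 < 248751 ≤ 248832 = 12⁵, so L = 12.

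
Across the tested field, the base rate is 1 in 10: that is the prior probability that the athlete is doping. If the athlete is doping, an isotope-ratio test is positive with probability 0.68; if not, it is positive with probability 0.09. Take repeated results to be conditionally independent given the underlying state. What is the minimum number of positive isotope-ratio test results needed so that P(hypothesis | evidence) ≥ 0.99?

4

Prior odds = 0.1/0.9 = 1/9.
Likelihood ratio of a positive = 0.68/0.09 = 68/9.
Target posterior odds = 0.99/0.01 = 99.
Require (68/9)ⁿ ≥ 99 ÷ (1/9) = 891.
(68/9)³ = 314432/729 falls short of 891 but (68/9)⁴ = 21381376/6561 reaches it, so n = 4.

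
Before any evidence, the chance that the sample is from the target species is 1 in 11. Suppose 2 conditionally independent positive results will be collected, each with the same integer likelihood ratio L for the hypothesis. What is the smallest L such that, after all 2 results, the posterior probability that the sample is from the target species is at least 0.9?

Prior odds = (1/11)/(10/11) = 0.1.
Target odds = 0.9/0.1 = 9.
Need L² ≥ 9 ÷ 0.1 = 90.
9² = 81 < 90 ≤ 100 = 10², so L = 10.

10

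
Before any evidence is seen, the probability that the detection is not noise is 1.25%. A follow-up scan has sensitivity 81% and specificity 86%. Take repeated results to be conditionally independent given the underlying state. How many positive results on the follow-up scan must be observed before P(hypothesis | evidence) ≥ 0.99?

6

Prior odds = 0.0125/0.9875 = 1/79.
False-positive rate = 1 − 0.86 = 0.14; likelihood ratio of a positive = 0.81/0.14 = 81/14.
Target odds: 0.99 ÷ 0.01 = 99.
Need (1/79) × (81/14)ⁿ ≥ 99, i.e. (81/14)ⁿ ≥ 7821.
(81/14)⁵ ≈6483.13 falls short of 7821 but (81/14)⁶ ≈37509.6 reaches it, so n = 6.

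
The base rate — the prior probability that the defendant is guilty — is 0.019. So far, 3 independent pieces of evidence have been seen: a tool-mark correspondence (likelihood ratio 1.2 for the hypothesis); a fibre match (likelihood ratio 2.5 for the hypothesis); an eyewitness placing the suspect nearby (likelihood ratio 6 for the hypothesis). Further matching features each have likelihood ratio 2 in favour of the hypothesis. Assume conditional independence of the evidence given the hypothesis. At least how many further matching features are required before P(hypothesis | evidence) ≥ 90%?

5

Prior odds = 0.019/0.981 = 19/981.
Combined Bayes factor of the evidence already in hand = 1.2 × 2.5 × 6 = 18.
Odds after that evidence = (19/981) × 18 = 38/109.
Target odds = 0.9/0.1 = 9.
Need 2ⁿ ≥ 9 ÷ (38/109) = 981/38.
2⁴ = 16 falls short of 981/38 but 2⁵ = 32 reaches it, so n = 5.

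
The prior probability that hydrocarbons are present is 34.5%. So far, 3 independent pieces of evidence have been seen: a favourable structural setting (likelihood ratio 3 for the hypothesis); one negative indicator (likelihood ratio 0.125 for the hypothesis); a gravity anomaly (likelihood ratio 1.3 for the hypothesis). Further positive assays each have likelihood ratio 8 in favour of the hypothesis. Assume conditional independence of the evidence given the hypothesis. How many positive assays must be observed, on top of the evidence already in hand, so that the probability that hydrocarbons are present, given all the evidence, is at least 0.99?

Prior odds = 0.345/0.655 = 69/131.
Combined Bayes factor of the evidence already in hand = 3 × 0.125 × 1.3 = 0.4875.
Odds after that evidence = (69/131) × 0.4875 = 2691/10480.
Target odds = 0.99/0.01 = 99.
Need 8ⁿ ≥ 99 ÷ (2691/10480) = 115280/299.
8² = 64 falls short of 115280/299 but 8³ = 512 reaches it, so n = 3.

3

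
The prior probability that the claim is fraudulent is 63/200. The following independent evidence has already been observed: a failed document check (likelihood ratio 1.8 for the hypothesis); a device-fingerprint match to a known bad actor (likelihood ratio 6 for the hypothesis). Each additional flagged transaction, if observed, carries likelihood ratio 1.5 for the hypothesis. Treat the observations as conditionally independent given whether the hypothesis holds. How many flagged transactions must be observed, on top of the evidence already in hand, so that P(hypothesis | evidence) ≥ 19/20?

Prior odds = 0.315/0.685 = 63/137.
Combined Bayes factor of the evidence already in hand = 1.8 × 6 = 10.8.
Odds after that evidence = (63/137) × 10.8 = 3402/685.
Target odds = 0.95/0.05 = 19.
Need 1.5ⁿ ≥ 19 ÷ (3402/685) = 13015/3402.
1.5³ = 3.375 falls short of 13015/3402 but 1.5⁴ = 5.0625 reaches it, so n = 4.

4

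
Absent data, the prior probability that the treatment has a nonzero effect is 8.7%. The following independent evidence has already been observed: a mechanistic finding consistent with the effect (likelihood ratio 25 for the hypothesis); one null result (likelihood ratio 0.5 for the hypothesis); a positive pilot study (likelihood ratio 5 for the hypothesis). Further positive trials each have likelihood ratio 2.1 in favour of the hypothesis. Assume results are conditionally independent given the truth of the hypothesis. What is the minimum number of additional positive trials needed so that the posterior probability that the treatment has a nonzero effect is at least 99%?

4

Prior odds = 0.087/0.913 = 87/913.
Combined Bayes factor of the evidence already in hand = 25 × 0.5 × 5 = 62.5.
Odds after that evidence = (87/913) × 62.5 = 10875/1826.
Target odds = 0.99/0.01 = 99.
Need 2.1ⁿ ≥ 99 ÷ (10875/1826) = 60258/3625.
2.1³ = 9.261 falls short of 60258/3625 but 2.1⁴ = 19.4481 reaches it, so n = 4.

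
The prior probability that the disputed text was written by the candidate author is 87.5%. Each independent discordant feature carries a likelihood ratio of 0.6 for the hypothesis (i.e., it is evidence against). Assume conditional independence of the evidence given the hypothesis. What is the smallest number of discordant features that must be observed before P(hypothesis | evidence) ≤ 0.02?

12

Prior odds: 0.875 ÷ 0.125 = 7.
Likelihood ratio per discordant feature = 0.6.
Target odds: 0.02 ÷ 0.98 = 1/49.
Require 0.6ⁿ ≤ 1/49 ÷ 7 = 1/343.
0.6¹¹ = 177147/48828125 is still above 1/343 but 0.6¹² = 531441/244140625 is at or below it, so n = 12.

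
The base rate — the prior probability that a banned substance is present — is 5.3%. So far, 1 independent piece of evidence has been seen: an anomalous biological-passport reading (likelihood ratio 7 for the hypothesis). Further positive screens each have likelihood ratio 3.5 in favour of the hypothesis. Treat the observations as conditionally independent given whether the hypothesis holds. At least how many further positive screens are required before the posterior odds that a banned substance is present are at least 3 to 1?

Prior odds = 0.053/0.947 = 53/947.
Bayes factor of the evidence already in hand = 7.
Odds after that evidence = (53/947) × 7 = 371/947.
Target odds = 3.
Need 3.5ⁿ ≥ 3 ÷ (371/947) = 2841/371.
3.5¹ = 3.5 falls short of 2841/371 but 3.5² = 12.25 reaches it, so n = 2.

2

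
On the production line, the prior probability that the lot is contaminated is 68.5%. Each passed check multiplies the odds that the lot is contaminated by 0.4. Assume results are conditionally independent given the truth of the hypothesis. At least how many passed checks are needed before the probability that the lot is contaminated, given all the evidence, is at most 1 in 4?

3

Prior odds: 0.685 ÷ 0.315 = 137/63.
Likelihood ratio per passed check = 0.4.
Target odds: 0.25 ÷ 0.75 = 1/3.
Require 0.4ⁿ ≤ 1/3 ÷ (137/63) = 21/137.
0.4² = 0.16 is still above 21/137 but 0.4³ = 0.064 is at or below it, so n = 3.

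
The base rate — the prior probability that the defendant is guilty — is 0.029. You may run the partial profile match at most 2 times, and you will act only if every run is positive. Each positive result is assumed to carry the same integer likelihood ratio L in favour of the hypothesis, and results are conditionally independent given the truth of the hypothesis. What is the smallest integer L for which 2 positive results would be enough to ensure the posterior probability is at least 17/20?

Prior odds = 0.029/0.971 = 29/971.
Target odds = 0.85/0.15 = 17/3.
Need L² ≥ 17/3 ÷ (29/971) = 16507/87.
13² = 169 < 16507/87 ≤ 196 = 14², so L = 14.

14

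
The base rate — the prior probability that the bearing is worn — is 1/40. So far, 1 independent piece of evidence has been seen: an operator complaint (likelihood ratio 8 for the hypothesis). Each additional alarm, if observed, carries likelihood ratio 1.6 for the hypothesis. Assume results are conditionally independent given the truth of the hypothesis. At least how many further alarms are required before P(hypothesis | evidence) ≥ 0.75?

6

Prior odds = 0.025/0.975 = 1/39.
Bayes factor of the evidence already in hand = 8.
Odds after that evidence = (1/39) × 8 = 8/39.
Target odds = 0.75/0.25 = 3.
Need 1.6ⁿ ≥ 3 ÷ (8/39) = 14.625.
1.6⁵ = 10.48576 falls short of 14.625 but 1.6⁶ = 262144/15625 reaches it, so n = 6.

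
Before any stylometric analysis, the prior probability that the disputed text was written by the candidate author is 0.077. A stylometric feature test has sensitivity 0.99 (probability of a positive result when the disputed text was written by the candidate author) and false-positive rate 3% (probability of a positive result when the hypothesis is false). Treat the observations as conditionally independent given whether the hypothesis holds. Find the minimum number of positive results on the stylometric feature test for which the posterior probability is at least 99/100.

3

Prior odds = 0.077/0.923 = 77/923.
Likelihood ratio of a positive result = 0.99/0.03 = 33.
Target posterior odds = 0.99/0.01 = 99.
Need (77/923) × 33ⁿ ≥ 99, i.e. 33ⁿ ≥ 8307/7.
33² = 1089 falls short of 8307/7 but 33³ = 35937 reaches it, so n = 3.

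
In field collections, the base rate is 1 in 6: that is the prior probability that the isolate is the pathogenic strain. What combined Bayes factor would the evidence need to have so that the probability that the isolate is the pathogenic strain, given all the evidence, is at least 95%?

Prior odds = (1/6)/(5/6) = 0.2.
Target odds = 0.95/0.05 = 19.
Required Bayes factor = 19 ÷ 0.2 = 95.

95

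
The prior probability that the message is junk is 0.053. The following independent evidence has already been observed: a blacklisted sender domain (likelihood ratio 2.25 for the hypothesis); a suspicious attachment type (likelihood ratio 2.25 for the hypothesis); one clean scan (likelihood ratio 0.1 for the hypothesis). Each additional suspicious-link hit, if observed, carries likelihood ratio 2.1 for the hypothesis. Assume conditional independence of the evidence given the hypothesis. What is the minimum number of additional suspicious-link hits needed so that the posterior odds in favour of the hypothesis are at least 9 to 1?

Prior odds = 0.053/0.947 = 53/947.
Combined Bayes factor of the evidence already in hand = 2.25 × 2.25 × 0.1 = 0.50625.
Odds after that evidence = (53/947) × 0.50625 = 4293/151520.
Target odds = 9.
Need 2.1ⁿ ≥ 9 ÷ (4293/151520) = 151520/477.
2.1⁷ ≈180.109 falls short of 151520/477 but 2.1⁸ ≈378.229 reaches it, so n = 8.

8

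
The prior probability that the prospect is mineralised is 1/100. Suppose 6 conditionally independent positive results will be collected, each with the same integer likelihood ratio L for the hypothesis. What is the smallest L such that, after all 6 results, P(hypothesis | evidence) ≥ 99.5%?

Prior odds = 0.01/0.99 = 1/99.
Target odds = 0.995/0.005 = 199.
Need L⁶ ≥ 199 ÷ (1/99) = 19701.
5⁶ = 15625 < 19701 ≤ 46656 = 6⁶, so L = 6.

6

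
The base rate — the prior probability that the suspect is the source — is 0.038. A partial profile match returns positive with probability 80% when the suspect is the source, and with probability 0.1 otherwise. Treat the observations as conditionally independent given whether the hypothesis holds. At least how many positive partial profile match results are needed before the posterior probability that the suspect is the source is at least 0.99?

Prior odds = 0.038/0.962 = 19/481.
Likelihood ratio of a positive result = 0.8/0.1 = 8.
Target posterior odds = 0.99/0.01 = 99.
Need (19/481) × 8ⁿ ≥ 99, i.e. 8ⁿ ≥ 47619/19.
8³ = 512 falls short of 47619/19 but 8⁴ = 4096 reaches it, so n = 4.

4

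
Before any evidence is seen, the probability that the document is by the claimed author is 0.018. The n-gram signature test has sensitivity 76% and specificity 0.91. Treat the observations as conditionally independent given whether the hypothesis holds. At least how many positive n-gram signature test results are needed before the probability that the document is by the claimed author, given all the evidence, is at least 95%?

4

Prior odds: 0.018 ÷ 0.982 = 9/491.
False-positive rate = 1 − 0.91 = 0.09; likelihood ratio of a positive = 0.76/0.09 = 76/9.
Target odds: 0.95 ÷ 0.05 = 19.
Need (9/491) × (76/9)ⁿ ≥ 19, i.e. (76/9)ⁿ ≥ 9329/9.
(76/9)³ = 438976/729 falls short of 9329/9 but (76/9)⁴ = 33362176/6561 reaches it, so n = 4.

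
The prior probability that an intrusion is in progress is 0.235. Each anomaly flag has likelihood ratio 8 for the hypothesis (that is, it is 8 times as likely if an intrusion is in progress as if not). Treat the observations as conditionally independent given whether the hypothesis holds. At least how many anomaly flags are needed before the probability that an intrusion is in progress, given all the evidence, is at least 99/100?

Prior odds: 0.235 ÷ 0.765 = 47/153.
Likelihood ratio per anomaly flag = 8.
Target posterior odds = 0.99/0.01 = 99.
Require 8ⁿ ≥ 99 ÷ (47/153) = 15147/47.
8² = 64 falls short of 15147/47 but 8³ = 512 reaches it, so n = 3.

3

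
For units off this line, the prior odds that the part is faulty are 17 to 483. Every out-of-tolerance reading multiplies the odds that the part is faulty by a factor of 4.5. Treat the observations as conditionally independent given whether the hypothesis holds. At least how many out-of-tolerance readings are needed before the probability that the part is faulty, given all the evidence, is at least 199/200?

Prior odds = 17/483.
Likelihood ratio per out-of-tolerance reading = 4.5.
Target posterior odds = 0.995/0.005 = 199.
Require 4.5ⁿ ≥ 199 ÷ (17/483) = 96117/17.
4.5⁵ = 1845.28125 falls short of 96117/17 but 4.5⁶ = 8303.765625 reaches it, so n = 6.

6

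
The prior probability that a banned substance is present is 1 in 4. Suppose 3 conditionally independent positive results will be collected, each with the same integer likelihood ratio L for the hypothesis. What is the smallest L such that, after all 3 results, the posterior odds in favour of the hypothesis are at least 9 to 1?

Prior odds = 0.25/0.75 = 1/3.
Target odds = 9.
Need L³ ≥ 9 ÷ (1/3) = 27.
2³ = 8 < 27 ≤ 27 = 3³, so L = 3.

3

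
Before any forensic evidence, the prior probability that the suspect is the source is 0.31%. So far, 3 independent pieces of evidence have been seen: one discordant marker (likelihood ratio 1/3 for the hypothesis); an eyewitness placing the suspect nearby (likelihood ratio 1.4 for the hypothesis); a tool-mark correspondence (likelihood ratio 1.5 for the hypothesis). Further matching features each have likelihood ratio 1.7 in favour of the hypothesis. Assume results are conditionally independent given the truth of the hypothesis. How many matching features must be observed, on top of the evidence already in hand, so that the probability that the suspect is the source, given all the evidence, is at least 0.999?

25

Prior odds = 0.0031/0.9969 = 31/9969.
Combined Bayes factor of the evidence already in hand = (1/3) × 1.4 × 1.5 = 0.7.
Odds after that evidence = (31/9969) × 0.7 = 217/99690.
Target odds = 0.999/0.001 = 999.
Need 1.7ⁿ ≥ 999 ÷ (217/99690) = 99590310/217.
1.7²⁴ ≈339449 falls short of 99590310/217 but 1.7²⁵ ≈577063 reaches it, so n = 25.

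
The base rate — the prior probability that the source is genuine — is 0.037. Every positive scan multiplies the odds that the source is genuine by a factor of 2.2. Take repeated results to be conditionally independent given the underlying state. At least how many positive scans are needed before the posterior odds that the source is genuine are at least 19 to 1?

Prior odds: 0.037 ÷ 0.963 = 37/963.
Likelihood ratio per positive scan = 2.2.
Target odds = 19.
Require 2.2ⁿ ≥ 19 ÷ (37/963) = 18297/37.
2.2⁷ = 19487171/78125 falls short of 18297/37 but 2.2⁸ = 214358881/390625 reaches it, so n = 8.

8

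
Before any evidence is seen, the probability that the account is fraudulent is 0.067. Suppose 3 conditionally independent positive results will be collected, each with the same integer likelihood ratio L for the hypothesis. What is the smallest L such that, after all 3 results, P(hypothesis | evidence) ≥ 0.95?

7

Prior odds = 0.067/0.933 = 67/933.
Target odds = 0.95/0.05 = 19.
Need L³ ≥ 19 ÷ (67/933) = 17727/67.
6³ = 216 < 17727/67 ≤ 343 = 7³, so L = 7.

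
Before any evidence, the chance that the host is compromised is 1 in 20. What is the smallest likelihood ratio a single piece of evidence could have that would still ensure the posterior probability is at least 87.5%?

Prior odds = 0.05/0.95 = 1/19.
Target odds = 0.875/0.125 = 7.
Required Bayes factor = 7 ÷ (1/19) = 133.

133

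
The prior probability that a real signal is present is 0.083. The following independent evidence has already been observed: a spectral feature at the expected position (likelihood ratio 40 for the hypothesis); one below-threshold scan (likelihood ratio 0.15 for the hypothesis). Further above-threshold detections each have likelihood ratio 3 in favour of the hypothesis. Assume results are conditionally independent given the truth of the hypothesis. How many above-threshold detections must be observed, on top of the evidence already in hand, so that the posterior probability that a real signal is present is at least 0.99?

Prior odds = 0.083/0.917 = 83/917.
Combined Bayes factor of the evidence already in hand = 40 × 0.15 = 6.
Odds after that evidence = (83/917) × 6 = 498/917.
Target odds = 0.99/0.01 = 99.
Need 3ⁿ ≥ 99 ÷ (498/917) = 30261/166.
3⁴ = 81 falls short of 30261/166 but 3⁵ = 243 reaches it, so n = 5.

5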